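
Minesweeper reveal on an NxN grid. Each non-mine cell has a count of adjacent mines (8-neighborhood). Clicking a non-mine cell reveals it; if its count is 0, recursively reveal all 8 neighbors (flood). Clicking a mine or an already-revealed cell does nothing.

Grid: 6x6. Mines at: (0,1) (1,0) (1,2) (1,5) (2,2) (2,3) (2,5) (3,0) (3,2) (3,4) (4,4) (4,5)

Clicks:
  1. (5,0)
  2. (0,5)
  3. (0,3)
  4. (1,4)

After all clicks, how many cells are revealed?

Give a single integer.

Answer: 11

Derivation:
Click 1 (5,0) count=0: revealed 8 new [(4,0) (4,1) (4,2) (4,3) (5,0) (5,1) (5,2) (5,3)] -> total=8
Click 2 (0,5) count=1: revealed 1 new [(0,5)] -> total=9
Click 3 (0,3) count=1: revealed 1 new [(0,3)] -> total=10
Click 4 (1,4) count=3: revealed 1 new [(1,4)] -> total=11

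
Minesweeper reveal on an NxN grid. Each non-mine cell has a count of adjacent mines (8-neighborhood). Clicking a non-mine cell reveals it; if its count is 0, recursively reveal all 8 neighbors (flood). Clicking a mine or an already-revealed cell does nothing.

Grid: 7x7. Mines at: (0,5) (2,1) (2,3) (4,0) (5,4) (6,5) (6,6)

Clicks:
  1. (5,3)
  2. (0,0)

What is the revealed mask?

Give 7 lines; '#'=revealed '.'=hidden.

Click 1 (5,3) count=1: revealed 1 new [(5,3)] -> total=1
Click 2 (0,0) count=0: revealed 10 new [(0,0) (0,1) (0,2) (0,3) (0,4) (1,0) (1,1) (1,2) (1,3) (1,4)] -> total=11

Answer: #####..
#####..
.......
.......
.......
...#...
.......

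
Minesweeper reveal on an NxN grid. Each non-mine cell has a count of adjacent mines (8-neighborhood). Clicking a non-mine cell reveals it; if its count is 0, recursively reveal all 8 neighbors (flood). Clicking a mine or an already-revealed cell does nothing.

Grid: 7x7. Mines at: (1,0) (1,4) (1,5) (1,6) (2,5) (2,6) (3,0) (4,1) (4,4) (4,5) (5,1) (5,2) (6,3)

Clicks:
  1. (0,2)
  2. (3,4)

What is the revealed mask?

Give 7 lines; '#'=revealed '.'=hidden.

Click 1 (0,2) count=0: revealed 12 new [(0,1) (0,2) (0,3) (1,1) (1,2) (1,3) (2,1) (2,2) (2,3) (3,1) (3,2) (3,3)] -> total=12
Click 2 (3,4) count=3: revealed 1 new [(3,4)] -> total=13

Answer: .###...
.###...
.###...
.####..
.......
.......
.......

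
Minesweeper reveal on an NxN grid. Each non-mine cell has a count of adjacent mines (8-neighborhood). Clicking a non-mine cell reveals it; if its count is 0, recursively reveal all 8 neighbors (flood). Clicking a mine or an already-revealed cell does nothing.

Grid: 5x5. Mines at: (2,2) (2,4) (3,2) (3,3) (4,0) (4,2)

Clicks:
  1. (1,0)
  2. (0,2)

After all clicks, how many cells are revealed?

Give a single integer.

Click 1 (1,0) count=0: revealed 14 new [(0,0) (0,1) (0,2) (0,3) (0,4) (1,0) (1,1) (1,2) (1,3) (1,4) (2,0) (2,1) (3,0) (3,1)] -> total=14
Click 2 (0,2) count=0: revealed 0 new [(none)] -> total=14

Answer: 14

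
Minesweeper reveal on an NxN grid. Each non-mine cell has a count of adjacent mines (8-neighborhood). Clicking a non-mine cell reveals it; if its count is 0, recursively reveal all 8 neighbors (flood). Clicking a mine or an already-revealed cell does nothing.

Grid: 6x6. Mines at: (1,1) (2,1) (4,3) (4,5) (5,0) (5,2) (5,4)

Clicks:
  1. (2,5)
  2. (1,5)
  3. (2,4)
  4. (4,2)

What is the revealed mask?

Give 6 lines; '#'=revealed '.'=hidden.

Click 1 (2,5) count=0: revealed 16 new [(0,2) (0,3) (0,4) (0,5) (1,2) (1,3) (1,4) (1,5) (2,2) (2,3) (2,4) (2,5) (3,2) (3,3) (3,4) (3,5)] -> total=16
Click 2 (1,5) count=0: revealed 0 new [(none)] -> total=16
Click 3 (2,4) count=0: revealed 0 new [(none)] -> total=16
Click 4 (4,2) count=2: revealed 1 new [(4,2)] -> total=17

Answer: ..####
..####
..####
..####
..#...
......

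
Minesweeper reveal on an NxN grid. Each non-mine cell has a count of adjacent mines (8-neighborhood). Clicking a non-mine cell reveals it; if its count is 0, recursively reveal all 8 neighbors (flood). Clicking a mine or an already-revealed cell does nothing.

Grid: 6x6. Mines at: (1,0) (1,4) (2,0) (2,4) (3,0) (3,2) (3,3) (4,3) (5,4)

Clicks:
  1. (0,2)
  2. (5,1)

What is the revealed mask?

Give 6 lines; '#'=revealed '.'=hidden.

Answer: .###..
.###..
.###..
......
###...
###...

Derivation:
Click 1 (0,2) count=0: revealed 9 new [(0,1) (0,2) (0,3) (1,1) (1,2) (1,3) (2,1) (2,2) (2,3)] -> total=9
Click 2 (5,1) count=0: revealed 6 new [(4,0) (4,1) (4,2) (5,0) (5,1) (5,2)] -> total=15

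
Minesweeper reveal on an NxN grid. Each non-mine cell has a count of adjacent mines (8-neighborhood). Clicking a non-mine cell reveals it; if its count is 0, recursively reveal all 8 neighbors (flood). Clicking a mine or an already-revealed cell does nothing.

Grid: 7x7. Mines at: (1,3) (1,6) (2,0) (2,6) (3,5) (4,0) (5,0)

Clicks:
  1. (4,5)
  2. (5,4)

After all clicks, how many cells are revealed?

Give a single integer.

Answer: 26

Derivation:
Click 1 (4,5) count=1: revealed 1 new [(4,5)] -> total=1
Click 2 (5,4) count=0: revealed 25 new [(2,1) (2,2) (2,3) (2,4) (3,1) (3,2) (3,3) (3,4) (4,1) (4,2) (4,3) (4,4) (4,6) (5,1) (5,2) (5,3) (5,4) (5,5) (5,6) (6,1) (6,2) (6,3) (6,4) (6,5) (6,6)] -> total=26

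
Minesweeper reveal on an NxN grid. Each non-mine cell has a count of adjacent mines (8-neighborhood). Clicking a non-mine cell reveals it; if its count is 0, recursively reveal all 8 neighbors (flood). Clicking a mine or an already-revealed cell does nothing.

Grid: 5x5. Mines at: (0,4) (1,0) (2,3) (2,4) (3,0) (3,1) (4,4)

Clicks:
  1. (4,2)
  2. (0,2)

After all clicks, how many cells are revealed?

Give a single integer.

Answer: 7

Derivation:
Click 1 (4,2) count=1: revealed 1 new [(4,2)] -> total=1
Click 2 (0,2) count=0: revealed 6 new [(0,1) (0,2) (0,3) (1,1) (1,2) (1,3)] -> total=7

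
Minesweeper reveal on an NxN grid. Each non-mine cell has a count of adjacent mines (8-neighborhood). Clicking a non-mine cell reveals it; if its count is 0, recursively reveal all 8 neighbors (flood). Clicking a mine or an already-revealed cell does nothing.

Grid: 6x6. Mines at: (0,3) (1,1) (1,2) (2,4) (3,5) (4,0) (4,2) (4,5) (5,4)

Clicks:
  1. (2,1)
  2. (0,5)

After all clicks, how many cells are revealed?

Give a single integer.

Answer: 5

Derivation:
Click 1 (2,1) count=2: revealed 1 new [(2,1)] -> total=1
Click 2 (0,5) count=0: revealed 4 new [(0,4) (0,5) (1,4) (1,5)] -> total=5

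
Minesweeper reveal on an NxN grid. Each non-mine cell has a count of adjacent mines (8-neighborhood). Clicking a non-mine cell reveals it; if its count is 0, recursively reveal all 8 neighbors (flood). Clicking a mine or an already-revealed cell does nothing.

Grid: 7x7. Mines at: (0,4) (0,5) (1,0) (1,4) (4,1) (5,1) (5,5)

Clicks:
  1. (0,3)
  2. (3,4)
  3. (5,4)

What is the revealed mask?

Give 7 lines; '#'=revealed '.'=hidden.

Click 1 (0,3) count=2: revealed 1 new [(0,3)] -> total=1
Click 2 (3,4) count=0: revealed 30 new [(0,1) (0,2) (1,1) (1,2) (1,3) (1,5) (1,6) (2,1) (2,2) (2,3) (2,4) (2,5) (2,6) (3,1) (3,2) (3,3) (3,4) (3,5) (3,6) (4,2) (4,3) (4,4) (4,5) (4,6) (5,2) (5,3) (5,4) (6,2) (6,3) (6,4)] -> total=31
Click 3 (5,4) count=1: revealed 0 new [(none)] -> total=31

Answer: .###...
.###.##
.######
.######
..#####
..###..
..###..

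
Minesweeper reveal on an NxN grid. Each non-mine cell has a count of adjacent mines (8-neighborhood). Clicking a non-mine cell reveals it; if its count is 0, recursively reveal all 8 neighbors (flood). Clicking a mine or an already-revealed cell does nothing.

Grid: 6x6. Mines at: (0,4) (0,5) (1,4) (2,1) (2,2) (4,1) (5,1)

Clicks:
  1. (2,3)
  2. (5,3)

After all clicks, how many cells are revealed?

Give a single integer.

Answer: 15

Derivation:
Click 1 (2,3) count=2: revealed 1 new [(2,3)] -> total=1
Click 2 (5,3) count=0: revealed 14 new [(2,4) (2,5) (3,2) (3,3) (3,4) (3,5) (4,2) (4,3) (4,4) (4,5) (5,2) (5,3) (5,4) (5,5)] -> total=15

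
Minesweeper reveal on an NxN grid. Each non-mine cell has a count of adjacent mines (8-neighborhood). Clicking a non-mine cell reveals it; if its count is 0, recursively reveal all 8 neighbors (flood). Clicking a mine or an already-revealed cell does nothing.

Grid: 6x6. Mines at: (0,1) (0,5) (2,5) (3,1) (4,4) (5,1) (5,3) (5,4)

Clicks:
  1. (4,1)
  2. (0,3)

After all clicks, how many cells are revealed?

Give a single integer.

Answer: 13

Derivation:
Click 1 (4,1) count=2: revealed 1 new [(4,1)] -> total=1
Click 2 (0,3) count=0: revealed 12 new [(0,2) (0,3) (0,4) (1,2) (1,3) (1,4) (2,2) (2,3) (2,4) (3,2) (3,3) (3,4)] -> total=13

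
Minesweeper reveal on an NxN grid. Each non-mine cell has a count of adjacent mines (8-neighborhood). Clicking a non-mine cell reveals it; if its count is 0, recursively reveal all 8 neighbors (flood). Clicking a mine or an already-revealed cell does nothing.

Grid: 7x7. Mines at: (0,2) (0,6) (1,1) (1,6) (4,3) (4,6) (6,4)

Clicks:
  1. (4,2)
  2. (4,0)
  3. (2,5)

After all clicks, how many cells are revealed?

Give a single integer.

Answer: 18

Derivation:
Click 1 (4,2) count=1: revealed 1 new [(4,2)] -> total=1
Click 2 (4,0) count=0: revealed 16 new [(2,0) (2,1) (2,2) (3,0) (3,1) (3,2) (4,0) (4,1) (5,0) (5,1) (5,2) (5,3) (6,0) (6,1) (6,2) (6,3)] -> total=17
Click 3 (2,5) count=1: revealed 1 new [(2,5)] -> total=18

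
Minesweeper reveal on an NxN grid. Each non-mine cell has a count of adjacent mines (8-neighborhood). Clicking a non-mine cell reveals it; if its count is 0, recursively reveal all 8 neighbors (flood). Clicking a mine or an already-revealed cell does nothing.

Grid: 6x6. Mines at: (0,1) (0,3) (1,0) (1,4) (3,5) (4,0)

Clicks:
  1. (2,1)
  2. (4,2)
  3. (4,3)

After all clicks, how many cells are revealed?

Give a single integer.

Answer: 21

Derivation:
Click 1 (2,1) count=1: revealed 1 new [(2,1)] -> total=1
Click 2 (4,2) count=0: revealed 20 new [(1,1) (1,2) (1,3) (2,2) (2,3) (2,4) (3,1) (3,2) (3,3) (3,4) (4,1) (4,2) (4,3) (4,4) (4,5) (5,1) (5,2) (5,3) (5,4) (5,5)] -> total=21
Click 3 (4,3) count=0: revealed 0 new [(none)] -> total=21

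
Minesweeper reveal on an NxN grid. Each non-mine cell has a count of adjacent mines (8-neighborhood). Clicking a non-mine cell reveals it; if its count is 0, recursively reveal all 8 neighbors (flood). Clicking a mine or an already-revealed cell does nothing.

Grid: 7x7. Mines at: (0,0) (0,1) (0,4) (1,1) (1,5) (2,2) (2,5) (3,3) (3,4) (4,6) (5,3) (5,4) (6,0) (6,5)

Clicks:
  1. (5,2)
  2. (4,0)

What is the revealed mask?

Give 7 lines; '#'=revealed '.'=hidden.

Answer: .......
.......
##.....
###....
###....
###....
.......

Derivation:
Click 1 (5,2) count=1: revealed 1 new [(5,2)] -> total=1
Click 2 (4,0) count=0: revealed 10 new [(2,0) (2,1) (3,0) (3,1) (3,2) (4,0) (4,1) (4,2) (5,0) (5,1)] -> total=11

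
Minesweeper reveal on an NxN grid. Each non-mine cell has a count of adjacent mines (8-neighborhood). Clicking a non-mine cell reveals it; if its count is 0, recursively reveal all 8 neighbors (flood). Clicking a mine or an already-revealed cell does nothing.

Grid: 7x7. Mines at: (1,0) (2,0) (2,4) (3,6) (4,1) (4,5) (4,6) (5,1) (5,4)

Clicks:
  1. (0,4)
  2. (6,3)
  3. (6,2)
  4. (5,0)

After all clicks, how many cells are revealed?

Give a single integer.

Answer: 23

Derivation:
Click 1 (0,4) count=0: revealed 20 new [(0,1) (0,2) (0,3) (0,4) (0,5) (0,6) (1,1) (1,2) (1,3) (1,4) (1,5) (1,6) (2,1) (2,2) (2,3) (2,5) (2,6) (3,1) (3,2) (3,3)] -> total=20
Click 2 (6,3) count=1: revealed 1 new [(6,3)] -> total=21
Click 3 (6,2) count=1: revealed 1 new [(6,2)] -> total=22
Click 4 (5,0) count=2: revealed 1 new [(5,0)] -> total=23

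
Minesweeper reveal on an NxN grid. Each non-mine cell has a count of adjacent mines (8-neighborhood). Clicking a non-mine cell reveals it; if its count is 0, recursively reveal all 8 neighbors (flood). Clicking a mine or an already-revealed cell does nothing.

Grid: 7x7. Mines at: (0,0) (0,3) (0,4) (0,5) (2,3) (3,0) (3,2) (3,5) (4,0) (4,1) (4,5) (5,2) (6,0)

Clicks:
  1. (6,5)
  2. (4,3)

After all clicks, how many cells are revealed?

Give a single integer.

Click 1 (6,5) count=0: revealed 8 new [(5,3) (5,4) (5,5) (5,6) (6,3) (6,4) (6,5) (6,6)] -> total=8
Click 2 (4,3) count=2: revealed 1 new [(4,3)] -> total=9

Answer: 9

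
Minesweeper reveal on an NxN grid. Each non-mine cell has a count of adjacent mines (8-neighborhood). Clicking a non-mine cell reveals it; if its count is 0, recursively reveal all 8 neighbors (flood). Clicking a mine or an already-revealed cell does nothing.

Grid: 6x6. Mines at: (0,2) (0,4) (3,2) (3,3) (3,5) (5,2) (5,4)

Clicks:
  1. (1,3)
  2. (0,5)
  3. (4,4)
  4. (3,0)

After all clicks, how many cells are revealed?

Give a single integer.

Answer: 15

Derivation:
Click 1 (1,3) count=2: revealed 1 new [(1,3)] -> total=1
Click 2 (0,5) count=1: revealed 1 new [(0,5)] -> total=2
Click 3 (4,4) count=3: revealed 1 new [(4,4)] -> total=3
Click 4 (3,0) count=0: revealed 12 new [(0,0) (0,1) (1,0) (1,1) (2,0) (2,1) (3,0) (3,1) (4,0) (4,1) (5,0) (5,1)] -> total=15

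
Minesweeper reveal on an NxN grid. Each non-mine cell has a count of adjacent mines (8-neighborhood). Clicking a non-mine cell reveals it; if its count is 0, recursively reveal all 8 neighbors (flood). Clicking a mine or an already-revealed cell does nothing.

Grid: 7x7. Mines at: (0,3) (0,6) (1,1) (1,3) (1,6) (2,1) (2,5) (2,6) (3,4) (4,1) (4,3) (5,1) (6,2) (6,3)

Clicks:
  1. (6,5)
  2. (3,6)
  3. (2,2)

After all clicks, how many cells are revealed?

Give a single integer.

Answer: 12

Derivation:
Click 1 (6,5) count=0: revealed 11 new [(3,5) (3,6) (4,4) (4,5) (4,6) (5,4) (5,5) (5,6) (6,4) (6,5) (6,6)] -> total=11
Click 2 (3,6) count=2: revealed 0 new [(none)] -> total=11
Click 3 (2,2) count=3: revealed 1 new [(2,2)] -> total=12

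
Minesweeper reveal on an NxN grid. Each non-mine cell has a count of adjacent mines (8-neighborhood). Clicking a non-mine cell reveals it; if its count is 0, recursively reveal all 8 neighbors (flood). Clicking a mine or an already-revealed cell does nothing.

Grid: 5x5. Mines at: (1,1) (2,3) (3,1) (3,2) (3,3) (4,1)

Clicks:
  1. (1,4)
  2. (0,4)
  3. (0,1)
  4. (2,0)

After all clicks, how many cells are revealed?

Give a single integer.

Answer: 8

Derivation:
Click 1 (1,4) count=1: revealed 1 new [(1,4)] -> total=1
Click 2 (0,4) count=0: revealed 5 new [(0,2) (0,3) (0,4) (1,2) (1,3)] -> total=6
Click 3 (0,1) count=1: revealed 1 new [(0,1)] -> total=7
Click 4 (2,0) count=2: revealed 1 new [(2,0)] -> total=8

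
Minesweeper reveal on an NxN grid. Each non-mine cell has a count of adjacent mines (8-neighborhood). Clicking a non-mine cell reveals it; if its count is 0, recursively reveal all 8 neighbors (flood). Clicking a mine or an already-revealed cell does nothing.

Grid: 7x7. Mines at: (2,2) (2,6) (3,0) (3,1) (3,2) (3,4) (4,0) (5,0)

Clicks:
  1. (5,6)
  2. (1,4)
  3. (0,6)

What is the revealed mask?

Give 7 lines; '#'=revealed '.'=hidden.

Answer: #######
#######
##.###.
.....##
.######
.######
.######

Derivation:
Click 1 (5,6) count=0: revealed 20 new [(3,5) (3,6) (4,1) (4,2) (4,3) (4,4) (4,5) (4,6) (5,1) (5,2) (5,3) (5,4) (5,5) (5,6) (6,1) (6,2) (6,3) (6,4) (6,5) (6,6)] -> total=20
Click 2 (1,4) count=0: revealed 19 new [(0,0) (0,1) (0,2) (0,3) (0,4) (0,5) (0,6) (1,0) (1,1) (1,2) (1,3) (1,4) (1,5) (1,6) (2,0) (2,1) (2,3) (2,4) (2,5)] -> total=39
Click 3 (0,6) count=0: revealed 0 new [(none)] -> total=39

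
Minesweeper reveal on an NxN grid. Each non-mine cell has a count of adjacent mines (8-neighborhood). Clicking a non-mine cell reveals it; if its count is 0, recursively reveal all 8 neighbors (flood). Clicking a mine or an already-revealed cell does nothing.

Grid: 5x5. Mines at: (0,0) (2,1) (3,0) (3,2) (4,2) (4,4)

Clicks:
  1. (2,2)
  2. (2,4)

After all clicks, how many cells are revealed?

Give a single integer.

Click 1 (2,2) count=2: revealed 1 new [(2,2)] -> total=1
Click 2 (2,4) count=0: revealed 12 new [(0,1) (0,2) (0,3) (0,4) (1,1) (1,2) (1,3) (1,4) (2,3) (2,4) (3,3) (3,4)] -> total=13

Answer: 13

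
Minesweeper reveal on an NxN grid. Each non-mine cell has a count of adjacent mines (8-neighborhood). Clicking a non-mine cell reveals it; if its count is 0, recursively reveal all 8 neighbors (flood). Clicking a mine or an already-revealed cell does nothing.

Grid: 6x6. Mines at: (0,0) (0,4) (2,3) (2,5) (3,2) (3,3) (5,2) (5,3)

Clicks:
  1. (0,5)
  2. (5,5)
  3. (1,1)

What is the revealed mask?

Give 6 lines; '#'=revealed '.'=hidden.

Click 1 (0,5) count=1: revealed 1 new [(0,5)] -> total=1
Click 2 (5,5) count=0: revealed 6 new [(3,4) (3,5) (4,4) (4,5) (5,4) (5,5)] -> total=7
Click 3 (1,1) count=1: revealed 1 new [(1,1)] -> total=8

Answer: .....#
.#....
......
....##
....##
....##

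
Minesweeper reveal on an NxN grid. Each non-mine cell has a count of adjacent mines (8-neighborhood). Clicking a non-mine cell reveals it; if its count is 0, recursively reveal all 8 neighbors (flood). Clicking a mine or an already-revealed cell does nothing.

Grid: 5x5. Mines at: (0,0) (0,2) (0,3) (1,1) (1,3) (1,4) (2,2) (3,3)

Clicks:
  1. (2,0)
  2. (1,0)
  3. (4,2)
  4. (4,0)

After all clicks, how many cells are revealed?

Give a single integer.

Answer: 9

Derivation:
Click 1 (2,0) count=1: revealed 1 new [(2,0)] -> total=1
Click 2 (1,0) count=2: revealed 1 new [(1,0)] -> total=2
Click 3 (4,2) count=1: revealed 1 new [(4,2)] -> total=3
Click 4 (4,0) count=0: revealed 6 new [(2,1) (3,0) (3,1) (3,2) (4,0) (4,1)] -> total=9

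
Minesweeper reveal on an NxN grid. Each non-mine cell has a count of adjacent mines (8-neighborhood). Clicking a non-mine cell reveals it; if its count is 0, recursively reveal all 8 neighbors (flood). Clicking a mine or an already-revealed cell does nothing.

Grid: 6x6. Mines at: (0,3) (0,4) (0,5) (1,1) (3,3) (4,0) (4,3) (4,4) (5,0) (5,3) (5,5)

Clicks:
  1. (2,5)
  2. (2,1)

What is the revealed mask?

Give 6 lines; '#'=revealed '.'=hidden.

Click 1 (2,5) count=0: revealed 6 new [(1,4) (1,5) (2,4) (2,5) (3,4) (3,5)] -> total=6
Click 2 (2,1) count=1: revealed 1 new [(2,1)] -> total=7

Answer: ......
....##
.#..##
....##
......
......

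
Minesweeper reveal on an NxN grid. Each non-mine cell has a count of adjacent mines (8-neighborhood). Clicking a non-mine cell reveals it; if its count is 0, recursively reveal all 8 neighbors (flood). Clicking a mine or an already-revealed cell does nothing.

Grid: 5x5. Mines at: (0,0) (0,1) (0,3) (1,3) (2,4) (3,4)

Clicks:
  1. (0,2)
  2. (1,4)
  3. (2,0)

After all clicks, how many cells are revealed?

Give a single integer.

Click 1 (0,2) count=3: revealed 1 new [(0,2)] -> total=1
Click 2 (1,4) count=3: revealed 1 new [(1,4)] -> total=2
Click 3 (2,0) count=0: revealed 15 new [(1,0) (1,1) (1,2) (2,0) (2,1) (2,2) (2,3) (3,0) (3,1) (3,2) (3,3) (4,0) (4,1) (4,2) (4,3)] -> total=17

Answer: 17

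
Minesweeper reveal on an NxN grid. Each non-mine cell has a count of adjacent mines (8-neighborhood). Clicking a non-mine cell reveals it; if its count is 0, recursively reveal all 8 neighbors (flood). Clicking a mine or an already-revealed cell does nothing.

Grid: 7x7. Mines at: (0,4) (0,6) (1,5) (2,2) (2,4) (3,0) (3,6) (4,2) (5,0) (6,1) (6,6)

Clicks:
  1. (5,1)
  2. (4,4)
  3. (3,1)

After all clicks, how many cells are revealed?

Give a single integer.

Answer: 16

Derivation:
Click 1 (5,1) count=3: revealed 1 new [(5,1)] -> total=1
Click 2 (4,4) count=0: revealed 14 new [(3,3) (3,4) (3,5) (4,3) (4,4) (4,5) (5,2) (5,3) (5,4) (5,5) (6,2) (6,3) (6,4) (6,5)] -> total=15
Click 3 (3,1) count=3: revealed 1 new [(3,1)] -> total=16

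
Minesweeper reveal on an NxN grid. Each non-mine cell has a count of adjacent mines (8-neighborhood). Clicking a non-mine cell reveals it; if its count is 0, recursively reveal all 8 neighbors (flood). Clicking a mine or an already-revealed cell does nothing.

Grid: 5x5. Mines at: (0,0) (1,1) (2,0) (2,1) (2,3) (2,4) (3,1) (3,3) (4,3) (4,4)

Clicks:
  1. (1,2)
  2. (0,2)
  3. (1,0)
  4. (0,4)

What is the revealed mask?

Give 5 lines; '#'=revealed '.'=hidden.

Click 1 (1,2) count=3: revealed 1 new [(1,2)] -> total=1
Click 2 (0,2) count=1: revealed 1 new [(0,2)] -> total=2
Click 3 (1,0) count=4: revealed 1 new [(1,0)] -> total=3
Click 4 (0,4) count=0: revealed 4 new [(0,3) (0,4) (1,3) (1,4)] -> total=7

Answer: ..###
#.###
.....
.....
.....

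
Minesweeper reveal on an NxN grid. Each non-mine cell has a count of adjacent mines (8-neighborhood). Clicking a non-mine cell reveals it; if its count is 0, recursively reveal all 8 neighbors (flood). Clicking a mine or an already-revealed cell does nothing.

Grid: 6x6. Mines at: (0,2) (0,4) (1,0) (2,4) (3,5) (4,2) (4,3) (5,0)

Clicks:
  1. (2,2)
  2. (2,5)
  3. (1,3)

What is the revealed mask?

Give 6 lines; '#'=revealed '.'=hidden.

Answer: ......
.###..
.###.#
.###..
......
......

Derivation:
Click 1 (2,2) count=0: revealed 9 new [(1,1) (1,2) (1,3) (2,1) (2,2) (2,3) (3,1) (3,2) (3,3)] -> total=9
Click 2 (2,5) count=2: revealed 1 new [(2,5)] -> total=10
Click 3 (1,3) count=3: revealed 0 new [(none)] -> total=10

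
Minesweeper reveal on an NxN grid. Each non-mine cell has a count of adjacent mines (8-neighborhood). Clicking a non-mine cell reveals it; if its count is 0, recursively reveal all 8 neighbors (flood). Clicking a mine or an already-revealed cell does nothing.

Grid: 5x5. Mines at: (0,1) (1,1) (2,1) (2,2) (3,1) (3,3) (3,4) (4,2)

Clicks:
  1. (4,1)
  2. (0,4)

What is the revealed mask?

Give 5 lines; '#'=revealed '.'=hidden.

Click 1 (4,1) count=2: revealed 1 new [(4,1)] -> total=1
Click 2 (0,4) count=0: revealed 8 new [(0,2) (0,3) (0,4) (1,2) (1,3) (1,4) (2,3) (2,4)] -> total=9

Answer: ..###
..###
...##
.....
.#...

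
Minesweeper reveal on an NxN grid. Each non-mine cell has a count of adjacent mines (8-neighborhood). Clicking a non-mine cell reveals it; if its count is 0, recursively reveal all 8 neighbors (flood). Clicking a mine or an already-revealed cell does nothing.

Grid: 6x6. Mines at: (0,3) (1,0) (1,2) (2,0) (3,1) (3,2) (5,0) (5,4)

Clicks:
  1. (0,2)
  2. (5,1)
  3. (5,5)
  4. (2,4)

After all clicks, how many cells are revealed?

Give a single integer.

Click 1 (0,2) count=2: revealed 1 new [(0,2)] -> total=1
Click 2 (5,1) count=1: revealed 1 new [(5,1)] -> total=2
Click 3 (5,5) count=1: revealed 1 new [(5,5)] -> total=3
Click 4 (2,4) count=0: revealed 14 new [(0,4) (0,5) (1,3) (1,4) (1,5) (2,3) (2,4) (2,5) (3,3) (3,4) (3,5) (4,3) (4,4) (4,5)] -> total=17

Answer: 17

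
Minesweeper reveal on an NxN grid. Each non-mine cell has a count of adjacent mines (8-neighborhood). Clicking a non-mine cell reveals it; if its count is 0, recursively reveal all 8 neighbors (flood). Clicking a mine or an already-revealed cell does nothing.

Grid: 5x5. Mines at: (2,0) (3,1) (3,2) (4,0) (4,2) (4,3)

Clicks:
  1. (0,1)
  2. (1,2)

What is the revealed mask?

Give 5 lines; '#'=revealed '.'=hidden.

Answer: #####
#####
.####
...##
.....

Derivation:
Click 1 (0,1) count=0: revealed 16 new [(0,0) (0,1) (0,2) (0,3) (0,4) (1,0) (1,1) (1,2) (1,3) (1,4) (2,1) (2,2) (2,3) (2,4) (3,3) (3,4)] -> total=16
Click 2 (1,2) count=0: revealed 0 new [(none)] -> total=16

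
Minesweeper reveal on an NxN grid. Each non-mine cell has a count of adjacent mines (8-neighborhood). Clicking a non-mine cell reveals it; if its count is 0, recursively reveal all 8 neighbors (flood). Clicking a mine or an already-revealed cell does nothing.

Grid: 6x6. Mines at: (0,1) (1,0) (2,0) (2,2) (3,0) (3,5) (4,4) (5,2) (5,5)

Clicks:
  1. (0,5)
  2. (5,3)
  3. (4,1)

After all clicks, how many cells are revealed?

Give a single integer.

Click 1 (0,5) count=0: revealed 11 new [(0,2) (0,3) (0,4) (0,5) (1,2) (1,3) (1,4) (1,5) (2,3) (2,4) (2,5)] -> total=11
Click 2 (5,3) count=2: revealed 1 new [(5,3)] -> total=12
Click 3 (4,1) count=2: revealed 1 new [(4,1)] -> total=13

Answer: 13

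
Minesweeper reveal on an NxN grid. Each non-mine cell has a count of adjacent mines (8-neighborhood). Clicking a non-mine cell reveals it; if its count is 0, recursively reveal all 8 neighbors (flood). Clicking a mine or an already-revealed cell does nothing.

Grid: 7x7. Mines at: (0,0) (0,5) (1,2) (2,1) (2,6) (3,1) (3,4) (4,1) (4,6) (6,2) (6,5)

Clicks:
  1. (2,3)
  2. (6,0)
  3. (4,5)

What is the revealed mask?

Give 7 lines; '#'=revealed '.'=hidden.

Click 1 (2,3) count=2: revealed 1 new [(2,3)] -> total=1
Click 2 (6,0) count=0: revealed 4 new [(5,0) (5,1) (6,0) (6,1)] -> total=5
Click 3 (4,5) count=2: revealed 1 new [(4,5)] -> total=6

Answer: .......
.......
...#...
.......
.....#.
##.....
##.....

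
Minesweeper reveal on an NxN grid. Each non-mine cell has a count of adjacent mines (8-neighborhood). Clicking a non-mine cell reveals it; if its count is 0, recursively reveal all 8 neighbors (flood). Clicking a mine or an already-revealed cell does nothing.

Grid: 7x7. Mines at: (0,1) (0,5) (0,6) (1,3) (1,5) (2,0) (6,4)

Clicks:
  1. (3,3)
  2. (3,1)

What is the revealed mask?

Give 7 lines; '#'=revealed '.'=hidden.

Answer: .......
.......
.######
#######
#######
#######
####.##

Derivation:
Click 1 (3,3) count=0: revealed 33 new [(2,1) (2,2) (2,3) (2,4) (2,5) (2,6) (3,0) (3,1) (3,2) (3,3) (3,4) (3,5) (3,6) (4,0) (4,1) (4,2) (4,3) (4,4) (4,5) (4,6) (5,0) (5,1) (5,2) (5,3) (5,4) (5,5) (5,6) (6,0) (6,1) (6,2) (6,3) (6,5) (6,6)] -> total=33
Click 2 (3,1) count=1: revealed 0 new [(none)] -> total=33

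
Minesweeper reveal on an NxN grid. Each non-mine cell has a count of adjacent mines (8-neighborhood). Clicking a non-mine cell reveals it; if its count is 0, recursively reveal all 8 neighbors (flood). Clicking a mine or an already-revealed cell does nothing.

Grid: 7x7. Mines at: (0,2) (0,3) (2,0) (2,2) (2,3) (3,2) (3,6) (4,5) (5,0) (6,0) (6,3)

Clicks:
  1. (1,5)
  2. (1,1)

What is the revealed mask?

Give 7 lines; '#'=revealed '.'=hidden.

Answer: ....###
.#..###
....###
.......
.......
.......
.......

Derivation:
Click 1 (1,5) count=0: revealed 9 new [(0,4) (0,5) (0,6) (1,4) (1,5) (1,6) (2,4) (2,5) (2,6)] -> total=9
Click 2 (1,1) count=3: revealed 1 new [(1,1)] -> total=10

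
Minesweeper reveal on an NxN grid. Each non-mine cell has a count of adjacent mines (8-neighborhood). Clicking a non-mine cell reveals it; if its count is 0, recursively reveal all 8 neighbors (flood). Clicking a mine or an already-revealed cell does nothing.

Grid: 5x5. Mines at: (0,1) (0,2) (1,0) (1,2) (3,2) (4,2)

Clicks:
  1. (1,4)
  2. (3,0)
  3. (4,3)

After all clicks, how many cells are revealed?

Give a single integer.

Answer: 16

Derivation:
Click 1 (1,4) count=0: revealed 10 new [(0,3) (0,4) (1,3) (1,4) (2,3) (2,4) (3,3) (3,4) (4,3) (4,4)] -> total=10
Click 2 (3,0) count=0: revealed 6 new [(2,0) (2,1) (3,0) (3,1) (4,0) (4,1)] -> total=16
Click 3 (4,3) count=2: revealed 0 new [(none)] -> total=16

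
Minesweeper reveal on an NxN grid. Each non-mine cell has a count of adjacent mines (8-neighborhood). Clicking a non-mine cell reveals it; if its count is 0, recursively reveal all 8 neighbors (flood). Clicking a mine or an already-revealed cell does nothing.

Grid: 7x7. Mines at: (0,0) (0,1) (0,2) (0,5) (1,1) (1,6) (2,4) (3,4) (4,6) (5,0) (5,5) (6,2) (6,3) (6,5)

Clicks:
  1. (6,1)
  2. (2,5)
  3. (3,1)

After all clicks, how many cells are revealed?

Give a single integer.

Click 1 (6,1) count=2: revealed 1 new [(6,1)] -> total=1
Click 2 (2,5) count=3: revealed 1 new [(2,5)] -> total=2
Click 3 (3,1) count=0: revealed 15 new [(2,0) (2,1) (2,2) (2,3) (3,0) (3,1) (3,2) (3,3) (4,0) (4,1) (4,2) (4,3) (5,1) (5,2) (5,3)] -> total=17

Answer: 17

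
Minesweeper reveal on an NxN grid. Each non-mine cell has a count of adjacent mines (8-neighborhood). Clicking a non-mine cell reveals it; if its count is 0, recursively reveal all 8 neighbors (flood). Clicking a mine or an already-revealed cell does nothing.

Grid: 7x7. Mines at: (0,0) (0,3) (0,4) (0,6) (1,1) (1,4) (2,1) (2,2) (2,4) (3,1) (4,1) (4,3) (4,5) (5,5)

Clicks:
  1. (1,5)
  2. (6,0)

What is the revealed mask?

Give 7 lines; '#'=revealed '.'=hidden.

Click 1 (1,5) count=4: revealed 1 new [(1,5)] -> total=1
Click 2 (6,0) count=0: revealed 10 new [(5,0) (5,1) (5,2) (5,3) (5,4) (6,0) (6,1) (6,2) (6,3) (6,4)] -> total=11

Answer: .......
.....#.
.......
.......
.......
#####..
#####..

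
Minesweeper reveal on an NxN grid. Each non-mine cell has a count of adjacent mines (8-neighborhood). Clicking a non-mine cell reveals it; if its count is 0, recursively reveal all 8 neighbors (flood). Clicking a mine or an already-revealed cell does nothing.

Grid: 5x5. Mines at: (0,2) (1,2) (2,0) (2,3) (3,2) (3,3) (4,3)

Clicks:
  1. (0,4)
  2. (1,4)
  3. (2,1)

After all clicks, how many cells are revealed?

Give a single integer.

Click 1 (0,4) count=0: revealed 4 new [(0,3) (0,4) (1,3) (1,4)] -> total=4
Click 2 (1,4) count=1: revealed 0 new [(none)] -> total=4
Click 3 (2,1) count=3: revealed 1 new [(2,1)] -> total=5

Answer: 5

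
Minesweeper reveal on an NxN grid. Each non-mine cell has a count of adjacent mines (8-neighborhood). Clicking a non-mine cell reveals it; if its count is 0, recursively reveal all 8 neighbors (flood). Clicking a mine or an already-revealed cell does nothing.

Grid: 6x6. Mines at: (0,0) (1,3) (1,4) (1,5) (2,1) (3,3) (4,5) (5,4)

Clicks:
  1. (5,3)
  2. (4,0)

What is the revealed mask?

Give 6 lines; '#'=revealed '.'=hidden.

Click 1 (5,3) count=1: revealed 1 new [(5,3)] -> total=1
Click 2 (4,0) count=0: revealed 10 new [(3,0) (3,1) (3,2) (4,0) (4,1) (4,2) (4,3) (5,0) (5,1) (5,2)] -> total=11

Answer: ......
......
......
###...
####..
####..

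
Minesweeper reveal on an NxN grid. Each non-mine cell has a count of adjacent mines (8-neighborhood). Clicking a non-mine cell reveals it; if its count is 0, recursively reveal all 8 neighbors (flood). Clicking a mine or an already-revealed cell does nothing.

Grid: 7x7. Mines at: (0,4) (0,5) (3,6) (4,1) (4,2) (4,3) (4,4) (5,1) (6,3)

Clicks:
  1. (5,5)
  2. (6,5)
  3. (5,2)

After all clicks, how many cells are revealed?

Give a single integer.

Answer: 9

Derivation:
Click 1 (5,5) count=1: revealed 1 new [(5,5)] -> total=1
Click 2 (6,5) count=0: revealed 7 new [(4,5) (4,6) (5,4) (5,6) (6,4) (6,5) (6,6)] -> total=8
Click 3 (5,2) count=5: revealed 1 new [(5,2)] -> total=9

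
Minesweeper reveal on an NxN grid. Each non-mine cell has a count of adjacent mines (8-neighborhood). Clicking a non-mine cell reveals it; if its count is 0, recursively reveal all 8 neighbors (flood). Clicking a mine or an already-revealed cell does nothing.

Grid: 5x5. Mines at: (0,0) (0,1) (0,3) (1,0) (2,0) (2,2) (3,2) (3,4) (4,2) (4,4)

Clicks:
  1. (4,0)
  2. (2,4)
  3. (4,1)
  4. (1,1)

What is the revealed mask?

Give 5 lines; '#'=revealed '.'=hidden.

Click 1 (4,0) count=0: revealed 4 new [(3,0) (3,1) (4,0) (4,1)] -> total=4
Click 2 (2,4) count=1: revealed 1 new [(2,4)] -> total=5
Click 3 (4,1) count=2: revealed 0 new [(none)] -> total=5
Click 4 (1,1) count=5: revealed 1 new [(1,1)] -> total=6

Answer: .....
.#...
....#
##...
##...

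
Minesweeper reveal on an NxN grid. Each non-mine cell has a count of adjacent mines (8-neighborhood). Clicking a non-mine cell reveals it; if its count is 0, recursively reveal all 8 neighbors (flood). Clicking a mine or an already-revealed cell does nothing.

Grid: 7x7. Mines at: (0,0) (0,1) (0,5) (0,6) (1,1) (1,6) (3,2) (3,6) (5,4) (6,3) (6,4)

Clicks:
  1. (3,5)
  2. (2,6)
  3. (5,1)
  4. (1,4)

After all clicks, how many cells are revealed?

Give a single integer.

Answer: 16

Derivation:
Click 1 (3,5) count=1: revealed 1 new [(3,5)] -> total=1
Click 2 (2,6) count=2: revealed 1 new [(2,6)] -> total=2
Click 3 (5,1) count=0: revealed 13 new [(2,0) (2,1) (3,0) (3,1) (4,0) (4,1) (4,2) (5,0) (5,1) (5,2) (6,0) (6,1) (6,2)] -> total=15
Click 4 (1,4) count=1: revealed 1 new [(1,4)] -> total=16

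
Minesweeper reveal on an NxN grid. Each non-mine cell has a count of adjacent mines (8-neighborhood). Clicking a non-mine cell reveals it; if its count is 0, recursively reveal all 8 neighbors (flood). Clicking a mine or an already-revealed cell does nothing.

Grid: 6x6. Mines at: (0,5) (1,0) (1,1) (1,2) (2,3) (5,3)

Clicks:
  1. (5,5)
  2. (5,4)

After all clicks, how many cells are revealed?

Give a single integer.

Answer: 10

Derivation:
Click 1 (5,5) count=0: revealed 10 new [(1,4) (1,5) (2,4) (2,5) (3,4) (3,5) (4,4) (4,5) (5,4) (5,5)] -> total=10
Click 2 (5,4) count=1: revealed 0 new [(none)] -> total=10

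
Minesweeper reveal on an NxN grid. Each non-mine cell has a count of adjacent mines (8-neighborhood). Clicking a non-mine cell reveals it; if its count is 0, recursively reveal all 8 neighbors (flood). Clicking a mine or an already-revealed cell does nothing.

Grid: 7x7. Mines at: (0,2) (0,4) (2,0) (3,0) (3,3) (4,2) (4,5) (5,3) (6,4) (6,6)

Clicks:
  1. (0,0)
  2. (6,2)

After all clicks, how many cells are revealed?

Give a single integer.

Answer: 5

Derivation:
Click 1 (0,0) count=0: revealed 4 new [(0,0) (0,1) (1,0) (1,1)] -> total=4
Click 2 (6,2) count=1: revealed 1 new [(6,2)] -> total=5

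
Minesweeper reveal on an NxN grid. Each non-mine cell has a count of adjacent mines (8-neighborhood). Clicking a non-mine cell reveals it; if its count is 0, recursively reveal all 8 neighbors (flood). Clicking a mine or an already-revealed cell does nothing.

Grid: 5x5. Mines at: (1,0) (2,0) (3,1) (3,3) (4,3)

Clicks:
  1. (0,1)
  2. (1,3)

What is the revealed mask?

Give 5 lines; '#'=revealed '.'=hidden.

Click 1 (0,1) count=1: revealed 1 new [(0,1)] -> total=1
Click 2 (1,3) count=0: revealed 11 new [(0,2) (0,3) (0,4) (1,1) (1,2) (1,3) (1,4) (2,1) (2,2) (2,3) (2,4)] -> total=12

Answer: .####
.####
.####
.....
.....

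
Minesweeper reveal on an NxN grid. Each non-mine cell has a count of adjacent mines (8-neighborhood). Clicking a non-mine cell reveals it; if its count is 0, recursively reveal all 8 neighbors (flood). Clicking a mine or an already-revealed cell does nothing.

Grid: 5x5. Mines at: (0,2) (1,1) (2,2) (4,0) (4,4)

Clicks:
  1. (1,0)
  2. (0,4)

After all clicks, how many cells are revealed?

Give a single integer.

Click 1 (1,0) count=1: revealed 1 new [(1,0)] -> total=1
Click 2 (0,4) count=0: revealed 8 new [(0,3) (0,4) (1,3) (1,4) (2,3) (2,4) (3,3) (3,4)] -> total=9

Answer: 9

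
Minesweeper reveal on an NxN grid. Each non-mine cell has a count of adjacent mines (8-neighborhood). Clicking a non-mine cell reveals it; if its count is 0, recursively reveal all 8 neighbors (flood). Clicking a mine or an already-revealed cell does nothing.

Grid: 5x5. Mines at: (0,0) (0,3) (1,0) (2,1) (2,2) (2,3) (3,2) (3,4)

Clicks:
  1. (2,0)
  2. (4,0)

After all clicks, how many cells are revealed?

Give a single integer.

Click 1 (2,0) count=2: revealed 1 new [(2,0)] -> total=1
Click 2 (4,0) count=0: revealed 4 new [(3,0) (3,1) (4,0) (4,1)] -> total=5

Answer: 5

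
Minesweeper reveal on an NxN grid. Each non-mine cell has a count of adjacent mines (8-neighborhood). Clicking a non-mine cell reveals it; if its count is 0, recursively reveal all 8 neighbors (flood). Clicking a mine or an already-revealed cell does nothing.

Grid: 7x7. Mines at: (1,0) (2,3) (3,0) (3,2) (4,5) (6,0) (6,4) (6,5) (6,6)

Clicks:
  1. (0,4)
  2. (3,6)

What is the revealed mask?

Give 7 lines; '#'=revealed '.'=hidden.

Click 1 (0,4) count=0: revealed 18 new [(0,1) (0,2) (0,3) (0,4) (0,5) (0,6) (1,1) (1,2) (1,3) (1,4) (1,5) (1,6) (2,4) (2,5) (2,6) (3,4) (3,5) (3,6)] -> total=18
Click 2 (3,6) count=1: revealed 0 new [(none)] -> total=18

Answer: .######
.######
....###
....###
.......
.......
.......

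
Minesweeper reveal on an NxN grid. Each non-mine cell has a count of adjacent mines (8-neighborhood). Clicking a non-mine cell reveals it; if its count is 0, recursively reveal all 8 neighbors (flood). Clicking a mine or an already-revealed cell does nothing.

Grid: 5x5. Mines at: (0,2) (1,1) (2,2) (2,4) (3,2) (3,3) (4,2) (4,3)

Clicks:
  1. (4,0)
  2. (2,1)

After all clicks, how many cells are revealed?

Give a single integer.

Answer: 6

Derivation:
Click 1 (4,0) count=0: revealed 6 new [(2,0) (2,1) (3,0) (3,1) (4,0) (4,1)] -> total=6
Click 2 (2,1) count=3: revealed 0 new [(none)] -> total=6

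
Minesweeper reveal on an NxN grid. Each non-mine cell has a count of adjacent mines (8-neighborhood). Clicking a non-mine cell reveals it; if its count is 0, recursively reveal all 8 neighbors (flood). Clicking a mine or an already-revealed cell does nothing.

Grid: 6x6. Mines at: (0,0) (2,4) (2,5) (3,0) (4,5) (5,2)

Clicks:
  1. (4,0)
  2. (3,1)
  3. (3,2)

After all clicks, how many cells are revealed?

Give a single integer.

Answer: 20

Derivation:
Click 1 (4,0) count=1: revealed 1 new [(4,0)] -> total=1
Click 2 (3,1) count=1: revealed 1 new [(3,1)] -> total=2
Click 3 (3,2) count=0: revealed 18 new [(0,1) (0,2) (0,3) (0,4) (0,5) (1,1) (1,2) (1,3) (1,4) (1,5) (2,1) (2,2) (2,3) (3,2) (3,3) (4,1) (4,2) (4,3)] -> total=20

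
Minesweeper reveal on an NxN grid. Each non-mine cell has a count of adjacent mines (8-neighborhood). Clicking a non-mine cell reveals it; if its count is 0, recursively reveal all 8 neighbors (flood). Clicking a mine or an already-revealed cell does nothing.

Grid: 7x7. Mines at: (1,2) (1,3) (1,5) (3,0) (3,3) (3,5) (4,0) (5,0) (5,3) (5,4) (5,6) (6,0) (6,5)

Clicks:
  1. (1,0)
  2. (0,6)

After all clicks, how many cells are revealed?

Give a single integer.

Answer: 7

Derivation:
Click 1 (1,0) count=0: revealed 6 new [(0,0) (0,1) (1,0) (1,1) (2,0) (2,1)] -> total=6
Click 2 (0,6) count=1: revealed 1 new [(0,6)] -> total=7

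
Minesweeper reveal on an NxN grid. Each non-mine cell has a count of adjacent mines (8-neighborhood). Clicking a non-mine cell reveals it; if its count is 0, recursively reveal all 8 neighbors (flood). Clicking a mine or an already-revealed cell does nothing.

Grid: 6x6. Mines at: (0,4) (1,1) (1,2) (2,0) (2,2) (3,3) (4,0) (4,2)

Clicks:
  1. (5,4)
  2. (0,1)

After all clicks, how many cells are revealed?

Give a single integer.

Answer: 13

Derivation:
Click 1 (5,4) count=0: revealed 12 new [(1,4) (1,5) (2,4) (2,5) (3,4) (3,5) (4,3) (4,4) (4,5) (5,3) (5,4) (5,5)] -> total=12
Click 2 (0,1) count=2: revealed 1 new [(0,1)] -> total=13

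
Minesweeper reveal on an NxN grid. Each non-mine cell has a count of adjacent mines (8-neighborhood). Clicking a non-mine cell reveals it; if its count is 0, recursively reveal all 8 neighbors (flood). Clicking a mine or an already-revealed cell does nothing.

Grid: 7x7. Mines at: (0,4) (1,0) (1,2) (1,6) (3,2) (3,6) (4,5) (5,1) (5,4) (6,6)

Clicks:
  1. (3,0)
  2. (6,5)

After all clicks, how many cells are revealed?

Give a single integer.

Click 1 (3,0) count=0: revealed 6 new [(2,0) (2,1) (3,0) (3,1) (4,0) (4,1)] -> total=6
Click 2 (6,5) count=2: revealed 1 new [(6,5)] -> total=7

Answer: 7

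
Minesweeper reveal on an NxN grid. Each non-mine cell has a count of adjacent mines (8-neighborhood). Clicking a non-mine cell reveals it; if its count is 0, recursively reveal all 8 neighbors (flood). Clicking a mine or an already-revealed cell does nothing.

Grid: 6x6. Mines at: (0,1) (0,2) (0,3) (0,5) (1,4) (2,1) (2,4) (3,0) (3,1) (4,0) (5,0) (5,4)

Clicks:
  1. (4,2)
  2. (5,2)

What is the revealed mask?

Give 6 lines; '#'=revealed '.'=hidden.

Click 1 (4,2) count=1: revealed 1 new [(4,2)] -> total=1
Click 2 (5,2) count=0: revealed 5 new [(4,1) (4,3) (5,1) (5,2) (5,3)] -> total=6

Answer: ......
......
......
......
.###..
.###..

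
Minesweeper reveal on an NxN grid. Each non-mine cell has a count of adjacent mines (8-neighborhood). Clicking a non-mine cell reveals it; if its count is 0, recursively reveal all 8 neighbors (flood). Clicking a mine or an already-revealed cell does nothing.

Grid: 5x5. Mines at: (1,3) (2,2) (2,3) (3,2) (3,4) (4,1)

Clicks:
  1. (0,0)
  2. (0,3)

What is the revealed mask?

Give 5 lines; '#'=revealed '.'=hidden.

Answer: ####.
###..
##...
##...
.....

Derivation:
Click 1 (0,0) count=0: revealed 10 new [(0,0) (0,1) (0,2) (1,0) (1,1) (1,2) (2,0) (2,1) (3,0) (3,1)] -> total=10
Click 2 (0,3) count=1: revealed 1 new [(0,3)] -> total=11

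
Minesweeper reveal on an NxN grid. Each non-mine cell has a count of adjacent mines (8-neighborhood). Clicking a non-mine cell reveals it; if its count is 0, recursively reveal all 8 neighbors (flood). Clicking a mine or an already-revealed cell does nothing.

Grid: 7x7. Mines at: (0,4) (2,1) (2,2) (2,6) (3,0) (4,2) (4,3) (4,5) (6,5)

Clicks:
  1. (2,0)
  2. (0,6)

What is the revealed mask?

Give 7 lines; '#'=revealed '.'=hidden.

Click 1 (2,0) count=2: revealed 1 new [(2,0)] -> total=1
Click 2 (0,6) count=0: revealed 4 new [(0,5) (0,6) (1,5) (1,6)] -> total=5

Answer: .....##
.....##
#......
.......
.......
.......
.......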